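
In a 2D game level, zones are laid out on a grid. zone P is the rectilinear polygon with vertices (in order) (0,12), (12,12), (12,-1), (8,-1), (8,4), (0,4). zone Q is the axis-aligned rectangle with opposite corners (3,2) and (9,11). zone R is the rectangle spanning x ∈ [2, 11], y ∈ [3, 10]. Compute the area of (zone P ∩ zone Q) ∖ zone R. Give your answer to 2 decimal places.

|zone P ∩ zone Q| = 44.
|(zone P ∩ zone Q) ∩ zone R| = 37.
|(zone P ∩ zone Q) ∖ zone R| = 44 − 37 = 7.00.

7.00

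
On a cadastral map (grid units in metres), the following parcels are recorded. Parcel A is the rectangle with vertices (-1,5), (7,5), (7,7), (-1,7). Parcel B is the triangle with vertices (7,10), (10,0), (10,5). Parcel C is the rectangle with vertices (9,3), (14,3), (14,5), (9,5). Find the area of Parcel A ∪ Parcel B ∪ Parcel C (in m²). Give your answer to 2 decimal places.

By inclusion–exclusion:
Individual areas: |Parcel A| = 16, |Parcel B| = 7.5, |Parcel C| = 10.
|Parcel A∩Parcel B| = 0.
|Parcel A∩Parcel C| = 0 (no overlap).
|Parcel B∩Parcel C| = 1.9833.
|Parcel A∩Parcel B∩Parcel C| = 0.
|Parcel A ∪ Parcel B ∪ Parcel C| = 33.5 − 1.9833 + 0 = 31.52.

31.52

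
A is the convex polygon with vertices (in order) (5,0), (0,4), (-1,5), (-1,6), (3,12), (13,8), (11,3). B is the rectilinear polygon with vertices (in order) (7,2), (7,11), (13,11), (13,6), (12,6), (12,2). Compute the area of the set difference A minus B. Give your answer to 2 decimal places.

66.35

|A| = 101.5, |A∩B| = 35.15.
|A ∖ B| = |A| − |A∩B| = 101.5 − 35.15 = 66.35.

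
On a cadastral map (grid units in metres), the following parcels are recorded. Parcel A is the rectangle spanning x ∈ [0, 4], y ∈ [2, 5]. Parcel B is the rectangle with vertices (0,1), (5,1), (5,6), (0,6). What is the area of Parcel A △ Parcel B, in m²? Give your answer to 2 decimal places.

|Parcel A∩Parcel B|: x∈[0,4], y∈[2,5] → 4·3 = 12.
|Parcel A △ Parcel B| = |Parcel A| + |Parcel B| − 2·|Parcel A∩Parcel B| = 12 + 25 − 24 = 13.00.

13.00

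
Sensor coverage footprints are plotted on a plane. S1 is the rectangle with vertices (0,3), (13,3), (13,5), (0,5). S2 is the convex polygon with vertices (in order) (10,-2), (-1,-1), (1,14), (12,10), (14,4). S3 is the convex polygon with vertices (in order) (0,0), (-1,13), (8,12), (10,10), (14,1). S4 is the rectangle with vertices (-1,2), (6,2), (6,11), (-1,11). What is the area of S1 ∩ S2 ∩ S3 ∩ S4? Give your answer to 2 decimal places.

12.00

The intersection is the polygon with vertices (6,5), (6,3), (0,3), (0,5).
By the shoelace formula its area is 12.00.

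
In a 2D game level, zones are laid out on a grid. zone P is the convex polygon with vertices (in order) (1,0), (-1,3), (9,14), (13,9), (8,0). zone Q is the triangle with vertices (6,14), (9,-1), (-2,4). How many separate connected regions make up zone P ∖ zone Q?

zone P ∖ zone Q splits into 2 disjoint pieces (area 10.7316, area 42.2662).

2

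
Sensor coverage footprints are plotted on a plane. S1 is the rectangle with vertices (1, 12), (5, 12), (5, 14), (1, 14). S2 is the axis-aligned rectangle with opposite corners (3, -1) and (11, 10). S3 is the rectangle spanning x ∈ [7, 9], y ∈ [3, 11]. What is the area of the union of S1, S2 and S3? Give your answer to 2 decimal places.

98.00

By inclusion–exclusion:
Individual areas: |S1| = 8, |S2| = 88, |S3| = 16.
|S1∩S2| = 0 (no overlap).
|S1∩S3| = 0 (no overlap).
|S2∩S3|: x∈[7,9], y∈[3,10] → 2·7 = 14.
|S1∩S2∩S3| = 0.
|S1 ∪ S2 ∪ S3| = 112 − 14 + 0 = 98.00.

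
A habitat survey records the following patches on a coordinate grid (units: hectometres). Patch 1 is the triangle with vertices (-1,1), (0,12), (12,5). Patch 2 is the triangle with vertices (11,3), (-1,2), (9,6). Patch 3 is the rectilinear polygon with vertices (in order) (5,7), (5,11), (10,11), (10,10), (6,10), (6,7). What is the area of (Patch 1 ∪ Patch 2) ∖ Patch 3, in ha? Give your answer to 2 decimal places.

|Patch 1 ∪ Patch 2| = 75.0916.
|(Patch 1 ∪ Patch 2) ∩ Patch 3| = 1.7917.
|(Patch 1 ∪ Patch 2) ∖ Patch 3| = 75.0916 − 1.7917 = 73.30.

73.30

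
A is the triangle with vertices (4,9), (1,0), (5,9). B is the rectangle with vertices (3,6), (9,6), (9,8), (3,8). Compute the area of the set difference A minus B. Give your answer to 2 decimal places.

2.94

|A| = 4.5, |A∩B| = 1.5556.
|A ∖ B| = |A| − |A∩B| = 4.5 − 1.5556 = 2.94.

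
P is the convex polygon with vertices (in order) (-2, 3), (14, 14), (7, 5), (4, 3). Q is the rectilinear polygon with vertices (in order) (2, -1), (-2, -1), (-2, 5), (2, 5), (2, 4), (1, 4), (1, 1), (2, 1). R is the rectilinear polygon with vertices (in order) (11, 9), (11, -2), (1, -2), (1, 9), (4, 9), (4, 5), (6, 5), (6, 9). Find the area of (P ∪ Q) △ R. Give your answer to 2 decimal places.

|P ∪ Q| = 56.4091.
|(P ∪ Q) ∩ R| = 24.3217.
|(P ∪ Q) △ R| = 56.4091 + 102 − 48.6433 = 109.77.

109.77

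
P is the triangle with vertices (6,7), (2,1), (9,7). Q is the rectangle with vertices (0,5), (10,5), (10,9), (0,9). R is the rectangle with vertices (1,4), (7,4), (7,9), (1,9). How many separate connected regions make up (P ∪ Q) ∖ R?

(P ∪ Q) ∖ R splits into 3 disjoint pieces (area 2.25, area 4, area 12).

3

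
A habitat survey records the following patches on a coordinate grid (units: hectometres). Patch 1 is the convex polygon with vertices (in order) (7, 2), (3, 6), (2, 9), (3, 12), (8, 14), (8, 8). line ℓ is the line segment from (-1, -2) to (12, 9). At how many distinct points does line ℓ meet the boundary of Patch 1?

2

The segment meets the boundary at (5.5,3.5), (7.537,5.224).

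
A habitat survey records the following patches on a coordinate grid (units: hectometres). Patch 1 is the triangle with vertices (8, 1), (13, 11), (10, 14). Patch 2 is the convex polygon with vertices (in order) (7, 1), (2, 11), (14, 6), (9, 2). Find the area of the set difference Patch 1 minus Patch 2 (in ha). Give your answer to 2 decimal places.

14.99

|Patch 1| = 22.5, |Patch 1∩Patch 2| = 7.5092.
|Patch 1 ∖ Patch 2| = |Patch 1| − |Patch 1∩Patch 2| = 22.5 − 7.5092 = 14.99.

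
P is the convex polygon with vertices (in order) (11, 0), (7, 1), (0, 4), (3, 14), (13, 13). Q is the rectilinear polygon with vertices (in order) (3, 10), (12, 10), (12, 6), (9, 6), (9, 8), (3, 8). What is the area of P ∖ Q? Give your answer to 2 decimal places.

105.52

|P| = 129.5, |P∩Q| = 23.9808.
|P ∖ Q| = |P| − |P∩Q| = 129.5 − 23.9808 = 105.52.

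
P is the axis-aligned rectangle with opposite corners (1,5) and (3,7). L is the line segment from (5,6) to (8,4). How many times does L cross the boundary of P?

The segment lies entirely outside P and never meets its boundary.

0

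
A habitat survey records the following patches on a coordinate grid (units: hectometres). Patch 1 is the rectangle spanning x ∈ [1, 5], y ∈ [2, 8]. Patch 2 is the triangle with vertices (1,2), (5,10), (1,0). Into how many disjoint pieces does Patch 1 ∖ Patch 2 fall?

2

Patch 1 ∖ Patch 2 splits into 2 disjoint pieces (area 12, area 9).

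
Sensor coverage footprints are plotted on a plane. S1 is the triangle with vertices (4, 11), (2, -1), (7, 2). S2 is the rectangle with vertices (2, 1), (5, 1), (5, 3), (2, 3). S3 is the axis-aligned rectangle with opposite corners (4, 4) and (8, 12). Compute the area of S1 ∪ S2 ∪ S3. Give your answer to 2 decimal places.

51.83

By inclusion–exclusion:
Individual areas: |S1| = 27, |S2| = 6, |S3| = 32.
|S1∩S2| = 5.
|S1∩S3| = 8.1667.
|S2∩S3| = 0 (no overlap).
|S1∩S2∩S3| = 0.
|S1 ∪ S2 ∪ S3| = 65 − 13.1667 + 0 = 51.83.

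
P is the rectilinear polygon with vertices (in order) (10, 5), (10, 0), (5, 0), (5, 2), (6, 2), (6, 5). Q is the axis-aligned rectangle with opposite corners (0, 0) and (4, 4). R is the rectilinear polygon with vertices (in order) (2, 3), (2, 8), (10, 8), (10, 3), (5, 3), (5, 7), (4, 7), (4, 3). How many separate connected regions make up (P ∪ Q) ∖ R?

(P ∪ Q) ∖ R splits into 2 disjoint pieces (area 14, area 14).

2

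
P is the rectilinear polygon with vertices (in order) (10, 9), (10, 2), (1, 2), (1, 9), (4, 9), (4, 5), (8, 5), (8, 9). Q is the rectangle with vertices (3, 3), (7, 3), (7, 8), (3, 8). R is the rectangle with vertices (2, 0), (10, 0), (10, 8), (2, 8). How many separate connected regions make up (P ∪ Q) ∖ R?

2

(P ∪ Q) ∖ R splits into 2 disjoint pieces (area 9, area 2).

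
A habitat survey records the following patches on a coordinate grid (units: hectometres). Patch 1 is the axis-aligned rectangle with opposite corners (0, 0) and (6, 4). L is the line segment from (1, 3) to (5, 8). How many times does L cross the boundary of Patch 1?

1

The segment meets the boundary at (1.8,4).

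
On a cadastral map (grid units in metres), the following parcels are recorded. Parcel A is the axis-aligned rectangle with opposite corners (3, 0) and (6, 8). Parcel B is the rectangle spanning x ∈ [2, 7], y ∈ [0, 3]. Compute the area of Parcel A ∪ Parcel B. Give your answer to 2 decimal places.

30.00

By inclusion–exclusion:
Individual areas: |Parcel A| = 24, |Parcel B| = 15.
|Parcel A∩Parcel B|: x∈[3,6], y∈[0,3] → 3·3 = 9.
|Parcel A ∪ Parcel B| = 39 − 9 = 30.00.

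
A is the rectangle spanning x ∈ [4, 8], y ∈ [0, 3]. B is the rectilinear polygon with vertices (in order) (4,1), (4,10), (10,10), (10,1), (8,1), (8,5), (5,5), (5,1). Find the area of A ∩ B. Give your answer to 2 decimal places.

2.00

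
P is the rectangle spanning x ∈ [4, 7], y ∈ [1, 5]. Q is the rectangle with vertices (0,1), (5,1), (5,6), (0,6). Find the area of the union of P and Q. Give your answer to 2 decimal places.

33.00

By inclusion–exclusion:
Individual areas: |P| = 12, |Q| = 25.
|P∩Q|: x∈[4,5], y∈[1,5] → 1·4 = 4.
|P ∪ Q| = 37 − 4 = 33.00.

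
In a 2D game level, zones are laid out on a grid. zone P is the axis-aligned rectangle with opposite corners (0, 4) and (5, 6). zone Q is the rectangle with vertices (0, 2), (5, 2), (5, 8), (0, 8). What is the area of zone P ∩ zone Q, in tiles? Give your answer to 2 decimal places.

|zone P∩zone Q|: x∈[0,5], y∈[4,6] → 5·2 = 10.

10.00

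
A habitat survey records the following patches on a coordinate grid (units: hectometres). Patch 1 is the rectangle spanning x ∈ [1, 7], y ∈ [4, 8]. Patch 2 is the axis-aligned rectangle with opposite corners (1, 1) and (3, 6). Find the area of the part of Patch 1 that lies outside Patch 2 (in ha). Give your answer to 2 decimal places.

20.00

|Patch 1∩Patch 2|: x∈[1,3], y∈[4,6] → 2·2 = 4.
|Patch 1| = 24.
|Patch 1 ∖ Patch 2| = |Patch 1| − |Patch 1∩Patch 2| = 24 − 4 = 20.00.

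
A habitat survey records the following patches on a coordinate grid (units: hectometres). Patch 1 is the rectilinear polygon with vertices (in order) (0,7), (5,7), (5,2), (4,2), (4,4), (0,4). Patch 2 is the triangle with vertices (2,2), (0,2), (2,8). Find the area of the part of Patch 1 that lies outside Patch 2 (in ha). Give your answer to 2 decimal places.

14.50

|Patch 1| = 17, |Patch 1∩Patch 2| = 2.5.
|Patch 1 ∖ Patch 2| = |Patch 1| − |Patch 1∩Patch 2| = 17 − 2.5 = 14.50.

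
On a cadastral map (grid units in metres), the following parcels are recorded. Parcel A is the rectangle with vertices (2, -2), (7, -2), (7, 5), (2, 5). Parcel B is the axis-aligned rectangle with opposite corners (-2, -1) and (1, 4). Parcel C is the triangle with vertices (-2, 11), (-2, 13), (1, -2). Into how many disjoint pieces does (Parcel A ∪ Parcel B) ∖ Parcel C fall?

3

(Parcel A ∪ Parcel B) ∖ Parcel C splits into 3 disjoint pieces (area 35, area 3.5, area 10.9615).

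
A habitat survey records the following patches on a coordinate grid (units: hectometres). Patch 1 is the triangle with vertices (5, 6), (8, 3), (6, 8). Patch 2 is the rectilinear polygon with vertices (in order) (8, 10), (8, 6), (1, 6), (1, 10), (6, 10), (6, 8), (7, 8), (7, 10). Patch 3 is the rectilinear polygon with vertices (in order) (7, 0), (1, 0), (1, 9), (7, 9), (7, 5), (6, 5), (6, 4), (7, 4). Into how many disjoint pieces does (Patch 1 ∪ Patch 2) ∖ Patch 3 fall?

3

(Patch 1 ∪ Patch 2) ∖ Patch 3 splits into 3 disjoint pieces (area 1.25, area 5, area 4).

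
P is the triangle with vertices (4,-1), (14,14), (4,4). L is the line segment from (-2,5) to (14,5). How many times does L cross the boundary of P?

The segment meets the boundary at (8,5), (5,5).

2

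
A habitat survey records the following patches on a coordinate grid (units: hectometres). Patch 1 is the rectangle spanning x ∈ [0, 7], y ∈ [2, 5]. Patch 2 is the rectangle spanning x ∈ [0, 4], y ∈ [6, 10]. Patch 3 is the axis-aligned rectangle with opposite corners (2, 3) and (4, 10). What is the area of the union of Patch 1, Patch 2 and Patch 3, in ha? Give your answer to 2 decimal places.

By inclusion–exclusion:
Individual areas: |Patch 1| = 21, |Patch 2| = 16, |Patch 3| = 14.
|Patch 1∩Patch 2| = 0 (no overlap).
|Patch 1∩Patch 3|: x∈[2,4], y∈[3,5] → 2·2 = 4.
|Patch 2∩Patch 3|: x∈[2,4], y∈[6,10] → 2·4 = 8.
|Patch 1∩Patch 2∩Patch 3| = 0.
|Patch 1 ∪ Patch 2 ∪ Patch 3| = 51 − 12 + 0 = 39.00.

39.00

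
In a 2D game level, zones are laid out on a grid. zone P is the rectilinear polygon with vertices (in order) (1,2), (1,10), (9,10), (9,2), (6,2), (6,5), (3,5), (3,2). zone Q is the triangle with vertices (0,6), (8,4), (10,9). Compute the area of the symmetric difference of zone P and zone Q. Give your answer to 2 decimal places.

|zone P| = 55, |zone Q| = 22, |zone P∩zone Q| = 20.125.
|zone P △ zone Q| = |zone P| + |zone Q| − 2·|zone P∩zone Q| = 55 + 22 − 40.25 = 36.75.

36.75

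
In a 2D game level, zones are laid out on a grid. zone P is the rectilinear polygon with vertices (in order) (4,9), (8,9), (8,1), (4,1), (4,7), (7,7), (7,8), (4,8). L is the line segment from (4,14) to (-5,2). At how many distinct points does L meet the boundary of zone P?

0

The segment lies entirely outside zone P and never meets its boundary.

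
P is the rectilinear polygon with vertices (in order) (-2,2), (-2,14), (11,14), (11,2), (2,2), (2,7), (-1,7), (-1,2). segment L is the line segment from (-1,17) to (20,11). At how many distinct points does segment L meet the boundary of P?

The segment meets the boundary at (11,13.571), (9.5,14).

2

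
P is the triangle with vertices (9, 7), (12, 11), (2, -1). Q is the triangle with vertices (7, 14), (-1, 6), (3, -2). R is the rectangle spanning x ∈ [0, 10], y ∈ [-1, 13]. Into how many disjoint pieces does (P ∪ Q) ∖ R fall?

4

(P ∪ Q) ∖ R splits into 4 disjoint pieces (area 0.2667, area 0.375, area 1.5, area 0.375).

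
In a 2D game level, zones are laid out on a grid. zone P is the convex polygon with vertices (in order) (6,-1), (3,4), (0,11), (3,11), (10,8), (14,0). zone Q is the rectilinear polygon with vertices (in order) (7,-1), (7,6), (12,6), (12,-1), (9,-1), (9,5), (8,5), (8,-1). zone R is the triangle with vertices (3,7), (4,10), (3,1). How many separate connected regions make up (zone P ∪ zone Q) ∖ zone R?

(zone P ∪ zone Q) ∖ zone R is a single connected region.

1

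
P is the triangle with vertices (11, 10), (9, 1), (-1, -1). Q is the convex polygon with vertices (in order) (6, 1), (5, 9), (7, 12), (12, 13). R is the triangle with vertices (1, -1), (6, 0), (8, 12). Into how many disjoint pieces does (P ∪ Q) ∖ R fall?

(P ∪ Q) ∖ R splits into 2 disjoint pieces (area 41.974, area 3.172).

2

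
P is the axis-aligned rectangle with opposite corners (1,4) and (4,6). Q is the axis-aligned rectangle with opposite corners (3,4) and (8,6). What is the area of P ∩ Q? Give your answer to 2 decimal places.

2.00

|P∩Q|: x∈[3,4], y∈[4,6] → 1·2 = 2.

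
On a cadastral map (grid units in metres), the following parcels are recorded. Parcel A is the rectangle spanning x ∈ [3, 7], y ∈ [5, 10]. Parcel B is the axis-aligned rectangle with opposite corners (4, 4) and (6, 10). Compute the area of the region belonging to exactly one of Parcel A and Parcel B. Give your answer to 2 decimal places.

|Parcel A∩Parcel B|: x∈[4,6], y∈[5,10] → 2·5 = 10.
|Parcel A △ Parcel B| = |Parcel A| + |Parcel B| − 2·|Parcel A∩Parcel B| = 20 + 12 − 20 = 12.00.

12.00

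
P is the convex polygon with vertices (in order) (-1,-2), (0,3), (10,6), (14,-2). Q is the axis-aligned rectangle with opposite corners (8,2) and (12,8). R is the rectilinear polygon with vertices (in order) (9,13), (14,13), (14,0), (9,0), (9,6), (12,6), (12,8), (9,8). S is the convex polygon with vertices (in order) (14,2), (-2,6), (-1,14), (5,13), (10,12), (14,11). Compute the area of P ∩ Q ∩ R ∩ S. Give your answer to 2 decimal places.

5.30

The intersection is the polygon with vertices (9,5.7), (10,6), (11.714,2.571), (9,3.25).
By the shoelace formula its area is 5.30.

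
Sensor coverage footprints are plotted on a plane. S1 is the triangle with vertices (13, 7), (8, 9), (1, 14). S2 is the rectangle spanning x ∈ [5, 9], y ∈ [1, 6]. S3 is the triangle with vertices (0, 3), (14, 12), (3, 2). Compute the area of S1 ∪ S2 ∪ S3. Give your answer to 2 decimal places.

By inclusion–exclusion:
Individual areas: |S1| = 5.5, |S2| = 20, |S3| = 20.5.
|S1∩S2| = 0.
|S1∩S3| = 0.5757.
|S2∩S3| = 2.6182.
|S1∩S2∩S3| = 0.
|S1 ∪ S2 ∪ S3| = 46 − 3.1939 + 0 = 42.81.

42.81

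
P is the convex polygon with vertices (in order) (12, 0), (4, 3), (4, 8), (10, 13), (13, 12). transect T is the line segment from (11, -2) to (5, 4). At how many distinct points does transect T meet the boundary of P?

The segment meets the boundary at (7.2,1.8).

1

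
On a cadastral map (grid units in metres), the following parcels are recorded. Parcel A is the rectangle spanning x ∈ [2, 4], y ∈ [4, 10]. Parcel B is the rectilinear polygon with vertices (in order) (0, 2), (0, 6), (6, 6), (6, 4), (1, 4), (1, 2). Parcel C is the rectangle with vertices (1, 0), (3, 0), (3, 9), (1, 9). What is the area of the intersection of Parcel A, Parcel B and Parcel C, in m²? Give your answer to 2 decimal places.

The intersection is the polygon with vertices (2,4), (2,6), (3,6), (3,4).
By the shoelace formula its area is 2.00.

2.00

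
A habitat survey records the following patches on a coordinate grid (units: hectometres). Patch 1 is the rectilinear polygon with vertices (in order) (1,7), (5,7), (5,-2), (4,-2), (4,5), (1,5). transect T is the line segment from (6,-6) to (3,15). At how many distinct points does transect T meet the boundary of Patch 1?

The segment meets the boundary at (5,1), (4.143,7).

2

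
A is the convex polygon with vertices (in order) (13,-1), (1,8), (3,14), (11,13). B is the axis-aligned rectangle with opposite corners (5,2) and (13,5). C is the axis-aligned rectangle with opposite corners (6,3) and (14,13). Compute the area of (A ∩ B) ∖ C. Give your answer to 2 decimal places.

4.54

|A ∩ B| = 16.0714.
|(A ∩ B) ∩ C| = 11.5298.
|(A ∩ B) ∖ C| = 16.0714 − 11.5298 = 4.54.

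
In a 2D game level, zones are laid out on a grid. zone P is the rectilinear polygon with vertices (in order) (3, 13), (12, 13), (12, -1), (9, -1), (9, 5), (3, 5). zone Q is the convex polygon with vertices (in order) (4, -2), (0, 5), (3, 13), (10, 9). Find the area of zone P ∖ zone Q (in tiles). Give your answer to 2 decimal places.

|zone P| = 90, |zone P∩zone Q| = 37.6364.
|zone P ∖ zone Q| = |zone P| − |zone P∩zone Q| = 90 − 37.6364 = 52.36.

52.36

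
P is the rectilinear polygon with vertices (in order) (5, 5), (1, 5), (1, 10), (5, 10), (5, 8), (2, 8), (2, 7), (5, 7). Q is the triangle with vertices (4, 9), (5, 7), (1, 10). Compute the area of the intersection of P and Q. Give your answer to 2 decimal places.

2.08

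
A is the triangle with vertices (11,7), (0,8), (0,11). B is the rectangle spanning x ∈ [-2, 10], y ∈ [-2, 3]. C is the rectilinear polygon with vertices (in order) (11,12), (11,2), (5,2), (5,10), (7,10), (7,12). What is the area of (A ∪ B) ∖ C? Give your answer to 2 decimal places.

|A ∪ B| = 76.5.
|(A ∪ B) ∩ C| = 9.9091.
|(A ∪ B) ∖ C| = 76.5 − 9.9091 = 66.59.

66.59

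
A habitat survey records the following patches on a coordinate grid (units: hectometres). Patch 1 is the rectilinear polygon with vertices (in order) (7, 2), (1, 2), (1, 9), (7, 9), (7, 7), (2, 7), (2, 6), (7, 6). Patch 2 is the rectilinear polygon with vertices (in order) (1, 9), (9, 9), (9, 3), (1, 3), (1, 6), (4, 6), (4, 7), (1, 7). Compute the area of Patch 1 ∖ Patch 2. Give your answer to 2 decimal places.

|Patch 1| = 37, |Patch 1∩Patch 2| = 30.
|Patch 1 ∖ Patch 2| = |Patch 1| − |Patch 1∩Patch 2| = 37 − 30 = 7.00.

7.00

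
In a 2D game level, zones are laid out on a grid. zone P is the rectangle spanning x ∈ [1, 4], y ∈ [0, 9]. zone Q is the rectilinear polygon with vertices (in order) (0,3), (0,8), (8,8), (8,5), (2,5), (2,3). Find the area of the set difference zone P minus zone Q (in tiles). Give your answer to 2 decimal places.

|zone P| = 27, |zone P∩zone Q| = 11.
|zone P ∖ zone Q| = |zone P| − |zone P∩zone Q| = 27 − 11 = 16.00.

16.00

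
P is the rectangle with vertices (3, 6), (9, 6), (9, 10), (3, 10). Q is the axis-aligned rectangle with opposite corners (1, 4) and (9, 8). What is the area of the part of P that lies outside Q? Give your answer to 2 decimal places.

12.00

|P∩Q|: x∈[3,9], y∈[6,8] → 6·2 = 12.
|P| = 24.
|P ∖ Q| = |P| − |P∩Q| = 24 − 12 = 12.00.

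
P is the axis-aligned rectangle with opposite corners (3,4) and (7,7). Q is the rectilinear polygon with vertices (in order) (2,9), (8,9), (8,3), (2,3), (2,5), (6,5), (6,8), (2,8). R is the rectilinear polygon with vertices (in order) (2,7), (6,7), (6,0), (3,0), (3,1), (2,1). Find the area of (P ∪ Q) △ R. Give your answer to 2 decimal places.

|P ∪ Q| = 30.
|(P ∪ Q) ∩ R| = 14.
|(P ∪ Q) △ R| = 30 + 27 − 28 = 29.00.

29.00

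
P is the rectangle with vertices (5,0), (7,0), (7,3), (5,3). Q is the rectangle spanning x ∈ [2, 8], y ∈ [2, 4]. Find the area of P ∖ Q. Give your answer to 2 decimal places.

|P∩Q|: x∈[5,7], y∈[2,3] → 2·1 = 2.
|P| = 6.
|P ∖ Q| = |P| − |P∩Q| = 6 − 2 = 4.00.

4.00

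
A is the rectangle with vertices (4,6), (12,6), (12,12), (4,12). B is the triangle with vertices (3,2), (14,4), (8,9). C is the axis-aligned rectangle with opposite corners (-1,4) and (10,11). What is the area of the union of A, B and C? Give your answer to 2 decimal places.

110.17

By inclusion–exclusion:
Individual areas: |A| = 48, |B| = 33.5, |C| = 77.
|A∩B| = 8.6143.
|A∩C|: x∈[4,10], y∈[6,11] → 6·5 = 30.
|B∩C| = 17.2619.
|A∩B∩C| = 7.5476.
|A ∪ B ∪ C| = 158.5 − 55.8762 + 7.5476 = 110.17.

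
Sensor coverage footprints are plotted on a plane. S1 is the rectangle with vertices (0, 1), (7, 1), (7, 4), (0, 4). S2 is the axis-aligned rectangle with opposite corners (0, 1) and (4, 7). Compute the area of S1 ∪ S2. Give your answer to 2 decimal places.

By inclusion–exclusion:
Individual areas: |S1| = 21, |S2| = 24.
|S1∩S2|: x∈[0,4], y∈[1,4] → 4·3 = 12.
|S1 ∪ S2| = 45 − 12 = 33.00.

33.00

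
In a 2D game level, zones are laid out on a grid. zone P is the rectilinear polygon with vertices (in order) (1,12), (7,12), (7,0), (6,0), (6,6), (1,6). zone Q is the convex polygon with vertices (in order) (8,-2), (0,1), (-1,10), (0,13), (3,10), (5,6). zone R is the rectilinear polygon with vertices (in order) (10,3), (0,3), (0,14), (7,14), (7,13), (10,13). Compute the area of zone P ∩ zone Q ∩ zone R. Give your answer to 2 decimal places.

14.02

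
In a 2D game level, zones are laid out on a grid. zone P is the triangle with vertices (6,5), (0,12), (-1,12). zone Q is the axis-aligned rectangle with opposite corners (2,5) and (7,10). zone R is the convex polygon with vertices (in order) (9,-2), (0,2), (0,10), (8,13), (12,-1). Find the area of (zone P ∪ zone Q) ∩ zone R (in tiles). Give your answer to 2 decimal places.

|zone P ∪ zone Q| = 27.1667.
|(zone P ∪ zone Q) ∩ zone R| = 25.73.

25.73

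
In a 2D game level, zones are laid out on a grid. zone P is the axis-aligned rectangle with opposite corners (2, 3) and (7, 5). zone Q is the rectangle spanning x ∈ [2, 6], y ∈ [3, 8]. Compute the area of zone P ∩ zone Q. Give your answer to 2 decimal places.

|zone P∩zone Q|: x∈[2,6], y∈[3,5] → 4·2 = 8.

8.00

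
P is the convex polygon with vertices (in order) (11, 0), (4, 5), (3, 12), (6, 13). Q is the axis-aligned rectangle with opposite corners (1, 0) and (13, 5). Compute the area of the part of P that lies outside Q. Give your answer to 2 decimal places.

|P| = 44, |P∩Q| = 12.6923.
|P ∖ Q| = |P| − |P∩Q| = 44 − 12.6923 = 31.31.

31.31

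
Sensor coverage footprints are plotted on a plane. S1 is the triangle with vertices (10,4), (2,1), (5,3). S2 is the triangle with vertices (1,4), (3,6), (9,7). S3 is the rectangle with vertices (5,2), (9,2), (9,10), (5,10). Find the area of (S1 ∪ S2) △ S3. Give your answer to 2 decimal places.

32.97

|S1 ∪ S2| = 8.5.
|(S1 ∪ S2) ∩ S3| = 3.7667.
|(S1 ∪ S2) △ S3| = 8.5 + 32 − 7.5333 = 32.97.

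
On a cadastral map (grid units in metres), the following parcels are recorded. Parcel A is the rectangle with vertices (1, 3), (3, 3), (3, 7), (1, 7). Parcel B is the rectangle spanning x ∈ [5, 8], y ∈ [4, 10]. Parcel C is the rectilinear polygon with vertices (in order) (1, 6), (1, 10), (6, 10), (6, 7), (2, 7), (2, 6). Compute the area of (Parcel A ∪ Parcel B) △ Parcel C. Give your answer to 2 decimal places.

34.00

|Parcel A ∪ Parcel B| = 26.
|(Parcel A ∪ Parcel B) ∩ Parcel C| = 4.
|(Parcel A ∪ Parcel B) △ Parcel C| = 26 + 16 − 8 = 34.00.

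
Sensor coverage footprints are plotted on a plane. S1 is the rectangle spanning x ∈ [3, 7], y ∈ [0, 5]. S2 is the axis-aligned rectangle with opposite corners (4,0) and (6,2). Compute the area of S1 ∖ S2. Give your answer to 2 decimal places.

|S1∩S2|: x∈[4,6], y∈[0,2] → 2·2 = 4.
|S1| = 20.
|S1 ∖ S2| = |S1| − |S1∩S2| = 20 − 4 = 16.00.

16.00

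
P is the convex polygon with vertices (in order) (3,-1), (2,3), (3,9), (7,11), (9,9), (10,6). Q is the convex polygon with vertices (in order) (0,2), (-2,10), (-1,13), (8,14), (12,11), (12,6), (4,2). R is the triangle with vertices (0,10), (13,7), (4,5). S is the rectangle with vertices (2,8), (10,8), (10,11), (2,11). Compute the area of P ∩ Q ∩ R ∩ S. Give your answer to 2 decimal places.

3.72

The intersection is the polygon with vertices (3.421,9.21), (8.667,8), (2.833,8), (3,9).
By the shoelace formula its area is 3.72.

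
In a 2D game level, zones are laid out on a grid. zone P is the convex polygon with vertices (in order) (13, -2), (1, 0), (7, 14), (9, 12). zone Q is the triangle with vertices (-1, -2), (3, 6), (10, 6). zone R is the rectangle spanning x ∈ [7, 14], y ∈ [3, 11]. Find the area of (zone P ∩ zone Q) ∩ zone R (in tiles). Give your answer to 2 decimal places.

3.27

The region (zone P ∩ zone Q) ∩ zone R is the polygon with vertices (10,6), (7,3.818), (7,6).
By the shoelace formula its area is 3.27.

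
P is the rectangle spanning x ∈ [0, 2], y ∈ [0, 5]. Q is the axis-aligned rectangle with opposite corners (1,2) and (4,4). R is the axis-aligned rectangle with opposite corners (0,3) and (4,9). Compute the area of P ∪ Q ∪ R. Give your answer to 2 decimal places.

32.00

By inclusion–exclusion:
Individual areas: |P| = 10, |Q| = 6, |R| = 24.
|P∩Q|: x∈[1,2], y∈[2,4] → 1·2 = 2.
|P∩R|: x∈[0,2], y∈[3,5] → 2·2 = 4.
|Q∩R|: x∈[1,4], y∈[3,4] → 3·1 = 3.
|P∩Q∩R| = 1.
|P ∪ Q ∪ R| = 40 − 9 + 1 = 32.00.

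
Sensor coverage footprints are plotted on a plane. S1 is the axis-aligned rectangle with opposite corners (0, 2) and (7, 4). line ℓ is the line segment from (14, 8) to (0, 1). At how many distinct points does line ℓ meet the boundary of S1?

2

The segment meets the boundary at (2,2), (6,4).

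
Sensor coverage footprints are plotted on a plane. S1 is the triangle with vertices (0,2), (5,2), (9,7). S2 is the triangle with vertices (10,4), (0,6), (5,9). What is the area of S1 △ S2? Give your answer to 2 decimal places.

28.32

|S1| = 12.5, |S2| = 20, |S1∩S2| = 2.088.
|S1 △ S2| = |S1| + |S2| − 2·|S1∩S2| = 12.5 + 20 − 4.1759 = 28.32.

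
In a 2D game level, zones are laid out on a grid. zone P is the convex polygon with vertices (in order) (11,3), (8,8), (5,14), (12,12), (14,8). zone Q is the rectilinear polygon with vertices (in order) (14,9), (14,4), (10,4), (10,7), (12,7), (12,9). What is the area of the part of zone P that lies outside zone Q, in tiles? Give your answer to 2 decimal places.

34.18

|zone P| = 45, |zone P∩zone Q| = 10.8167.
|zone P ∖ zone Q| = |zone P| − |zone P∩zone Q| = 45 − 10.8167 = 34.18.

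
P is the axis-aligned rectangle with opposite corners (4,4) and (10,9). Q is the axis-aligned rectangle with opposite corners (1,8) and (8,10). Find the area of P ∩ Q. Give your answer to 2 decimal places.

4.00

|P∩Q|: x∈[4,8], y∈[8,9] → 4·1 = 4.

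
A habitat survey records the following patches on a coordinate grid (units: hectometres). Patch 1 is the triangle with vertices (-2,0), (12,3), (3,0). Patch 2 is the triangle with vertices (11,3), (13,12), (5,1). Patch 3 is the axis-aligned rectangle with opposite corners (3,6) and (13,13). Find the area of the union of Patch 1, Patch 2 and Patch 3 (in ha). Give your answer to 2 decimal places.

92.47

By inclusion–exclusion:
Individual areas: |Patch 1| = 7.5, |Patch 2| = 25, |Patch 3| = 70.
|Patch 1∩Patch 2| = 0.9423.
|Patch 1∩Patch 3| = 0.
|Patch 2∩Patch 3| = 9.0909.
|Patch 1∩Patch 2∩Patch 3| = 0.
|Patch 1 ∪ Patch 2 ∪ Patch 3| = 102.5 − 10.0332 + 0 = 92.47.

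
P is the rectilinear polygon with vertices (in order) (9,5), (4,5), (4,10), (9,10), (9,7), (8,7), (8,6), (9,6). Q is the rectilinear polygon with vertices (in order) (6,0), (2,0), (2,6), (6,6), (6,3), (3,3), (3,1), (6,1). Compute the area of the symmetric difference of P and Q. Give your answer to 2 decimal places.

38.00

|P| = 24, |Q| = 18, |P∩Q| = 2.
|P △ Q| = |P| + |Q| − 2·|P∩Q| = 24 + 18 − 4 = 38.00.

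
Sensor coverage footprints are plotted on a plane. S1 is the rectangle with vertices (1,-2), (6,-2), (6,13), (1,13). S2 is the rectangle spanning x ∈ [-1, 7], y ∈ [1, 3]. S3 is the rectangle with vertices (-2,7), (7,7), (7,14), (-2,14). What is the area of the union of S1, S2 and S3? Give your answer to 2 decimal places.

By inclusion–exclusion:
Individual areas: |S1| = 75, |S2| = 16, |S3| = 63.
|S1∩S2|: x∈[1,6], y∈[1,3] → 5·2 = 10.
|S1∩S3|: x∈[1,6], y∈[7,13] → 5·6 = 30.
|S2∩S3| = 0 (no overlap).
|S1∩S2∩S3| = 0.
|S1 ∪ S2 ∪ S3| = 154 − 40 + 0 = 114.00.

114.00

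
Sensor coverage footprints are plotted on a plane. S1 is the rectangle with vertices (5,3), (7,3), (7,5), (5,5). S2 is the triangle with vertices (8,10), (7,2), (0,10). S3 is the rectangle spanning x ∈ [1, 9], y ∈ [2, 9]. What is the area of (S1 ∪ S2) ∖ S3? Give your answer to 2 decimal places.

|S1 ∪ S2| = 32.7232.
|(S1 ∪ S2) ∩ S3| = 25.2143.
|(S1 ∪ S2) ∖ S3| = 32.7232 − 25.2143 = 7.51.

7.51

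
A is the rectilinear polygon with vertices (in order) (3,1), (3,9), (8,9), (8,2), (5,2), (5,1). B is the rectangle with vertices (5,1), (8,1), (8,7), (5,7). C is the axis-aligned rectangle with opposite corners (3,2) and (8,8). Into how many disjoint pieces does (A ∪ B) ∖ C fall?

2

(A ∪ B) ∖ C splits into 2 disjoint pieces (area 5, area 5).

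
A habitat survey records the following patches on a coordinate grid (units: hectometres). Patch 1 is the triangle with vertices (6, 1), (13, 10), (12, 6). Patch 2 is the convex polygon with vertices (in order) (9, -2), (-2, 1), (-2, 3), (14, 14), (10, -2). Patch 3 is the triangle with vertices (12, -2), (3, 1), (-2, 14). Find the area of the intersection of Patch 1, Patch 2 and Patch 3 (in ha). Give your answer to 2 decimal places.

0.70

The intersection is the polygon with vertices (6,1), (7.588,3.042), (7.952,2.627).
By the shoelace formula its area is 0.70.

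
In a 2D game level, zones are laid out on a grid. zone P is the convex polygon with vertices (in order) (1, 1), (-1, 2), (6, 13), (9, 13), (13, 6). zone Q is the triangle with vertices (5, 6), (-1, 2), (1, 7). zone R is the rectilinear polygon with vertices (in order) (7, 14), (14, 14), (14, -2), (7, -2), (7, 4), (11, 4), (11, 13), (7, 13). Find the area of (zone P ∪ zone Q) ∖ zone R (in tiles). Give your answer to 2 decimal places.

|zone P ∪ zone Q| = 87.3039.
|(zone P ∪ zone Q) ∩ zone R| = 4.6333.
|(zone P ∪ zone Q) ∖ zone R| = 87.3039 − 4.6333 = 82.67.

82.67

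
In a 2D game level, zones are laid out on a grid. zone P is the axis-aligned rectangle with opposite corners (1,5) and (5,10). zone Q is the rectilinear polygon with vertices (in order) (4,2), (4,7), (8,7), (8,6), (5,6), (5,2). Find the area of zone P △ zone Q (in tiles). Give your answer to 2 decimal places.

|zone P| = 20, |zone Q| = 8, |zone P∩zone Q| = 2.
|zone P △ zone Q| = |zone P| + |zone Q| − 2·|zone P∩zone Q| = 20 + 8 − 4 = 24.00.

24.00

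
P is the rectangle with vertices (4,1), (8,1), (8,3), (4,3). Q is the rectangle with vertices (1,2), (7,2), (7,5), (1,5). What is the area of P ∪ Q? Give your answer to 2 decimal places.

By inclusion–exclusion:
Individual areas: |P| = 8, |Q| = 18.
|P∩Q|: x∈[4,7], y∈[2,3] → 3·1 = 3.
|P ∪ Q| = 26 − 3 = 23.00.

23.00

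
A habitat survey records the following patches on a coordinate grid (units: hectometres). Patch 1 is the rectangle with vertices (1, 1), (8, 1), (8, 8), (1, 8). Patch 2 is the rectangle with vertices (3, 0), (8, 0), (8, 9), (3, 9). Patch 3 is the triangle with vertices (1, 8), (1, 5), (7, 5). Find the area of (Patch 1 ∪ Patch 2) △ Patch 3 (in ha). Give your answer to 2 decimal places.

|Patch 1 ∪ Patch 2| = 59.
|(Patch 1 ∪ Patch 2) ∩ Patch 3| = 9.
|(Patch 1 ∪ Patch 2) △ Patch 3| = 59 + 9 − 18 = 50.00.

50.00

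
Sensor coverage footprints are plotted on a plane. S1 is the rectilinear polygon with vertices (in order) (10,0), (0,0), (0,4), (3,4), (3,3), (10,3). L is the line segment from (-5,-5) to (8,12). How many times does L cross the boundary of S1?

The segment meets the boundary at (1.882,4), (0,1.538).

2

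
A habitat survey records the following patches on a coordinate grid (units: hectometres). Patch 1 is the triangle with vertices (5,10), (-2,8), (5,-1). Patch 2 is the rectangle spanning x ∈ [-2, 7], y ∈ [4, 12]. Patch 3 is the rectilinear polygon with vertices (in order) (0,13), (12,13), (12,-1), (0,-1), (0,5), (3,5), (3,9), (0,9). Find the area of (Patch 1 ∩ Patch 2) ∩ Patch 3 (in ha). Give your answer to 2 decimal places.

14.03

The region (Patch 1 ∩ Patch 2) ∩ Patch 3 is the polygon with vertices (5,4), (1.111,4), (0.333,5), (3,5), (3,9), (1.5,9), (5,10).
By the shoelace formula its area is 14.03.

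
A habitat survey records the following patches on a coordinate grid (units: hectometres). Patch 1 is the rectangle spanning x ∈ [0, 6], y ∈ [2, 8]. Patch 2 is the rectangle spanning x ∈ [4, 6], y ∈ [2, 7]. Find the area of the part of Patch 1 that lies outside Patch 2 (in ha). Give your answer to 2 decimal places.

26.00

|Patch 1∩Patch 2|: x∈[4,6], y∈[2,7] → 2·5 = 10.
|Patch 1| = 36.
|Patch 1 ∖ Patch 2| = |Patch 1| − |Patch 1∩Patch 2| = 36 − 10 = 26.00.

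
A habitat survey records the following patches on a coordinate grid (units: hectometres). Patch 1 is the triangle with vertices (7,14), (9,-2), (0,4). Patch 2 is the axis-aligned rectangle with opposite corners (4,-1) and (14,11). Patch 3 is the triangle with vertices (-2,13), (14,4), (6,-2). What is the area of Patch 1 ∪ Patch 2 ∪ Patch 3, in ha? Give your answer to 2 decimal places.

By inclusion–exclusion:
Individual areas: |Patch 1| = 66, |Patch 2| = 120, |Patch 3| = 84.
|Patch 1∩Patch 2| = 44.8381.
|Patch 1∩Patch 3| = 45.5684.
|Patch 2∩Patch 3| = 59.4417.
|Patch 1∩Patch 2∩Patch 3| = 35.9702.
|Patch 1 ∪ Patch 2 ∪ Patch 3| = 270 − 149.8482 + 35.9702 = 156.12.

156.12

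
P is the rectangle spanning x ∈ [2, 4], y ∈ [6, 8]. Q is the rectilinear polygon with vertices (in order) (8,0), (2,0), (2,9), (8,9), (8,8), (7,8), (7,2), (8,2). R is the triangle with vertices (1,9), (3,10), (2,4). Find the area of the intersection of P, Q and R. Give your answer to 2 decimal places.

1.00

The intersection is the polygon with vertices (2,6), (2,8), (2.667,8), (2.333,6).
By the shoelace formula its area is 1.00.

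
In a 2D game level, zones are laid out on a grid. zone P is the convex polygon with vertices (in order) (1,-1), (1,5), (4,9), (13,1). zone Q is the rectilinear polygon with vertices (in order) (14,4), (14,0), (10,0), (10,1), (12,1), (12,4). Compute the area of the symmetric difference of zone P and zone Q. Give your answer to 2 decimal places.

|zone P| = 66, |zone Q| = 10, |zone P∩zone Q| = 1.1944.
|zone P △ zone Q| = |zone P| + |zone Q| − 2·|zone P∩zone Q| = 66 + 10 − 2.3889 = 73.61.

73.61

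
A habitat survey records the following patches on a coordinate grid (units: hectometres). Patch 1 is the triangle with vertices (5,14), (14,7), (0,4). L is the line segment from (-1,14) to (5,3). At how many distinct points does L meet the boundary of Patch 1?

The segment meets the boundary at (3.988,4.855), (2.13,8.261).

2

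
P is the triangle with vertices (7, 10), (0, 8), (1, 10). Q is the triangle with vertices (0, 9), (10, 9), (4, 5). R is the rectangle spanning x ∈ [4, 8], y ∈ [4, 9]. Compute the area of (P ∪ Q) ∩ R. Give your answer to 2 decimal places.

10.67

The region (P ∪ Q) ∩ R is the polygon with vertices (8,9), (8,7.667), (4,5), (4,9).
By the shoelace formula its area is 10.67.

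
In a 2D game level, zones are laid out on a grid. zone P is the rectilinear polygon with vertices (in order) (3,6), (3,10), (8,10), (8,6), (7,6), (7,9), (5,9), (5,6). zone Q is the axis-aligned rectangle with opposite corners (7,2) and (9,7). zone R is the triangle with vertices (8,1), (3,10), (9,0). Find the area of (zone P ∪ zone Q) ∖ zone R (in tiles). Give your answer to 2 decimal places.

22.38

|zone P ∪ zone Q| = 23.
|(zone P ∪ zone Q) ∩ zone R| = 0.6222.
|(zone P ∪ zone Q) ∖ zone R| = 23 − 0.6222 = 22.38.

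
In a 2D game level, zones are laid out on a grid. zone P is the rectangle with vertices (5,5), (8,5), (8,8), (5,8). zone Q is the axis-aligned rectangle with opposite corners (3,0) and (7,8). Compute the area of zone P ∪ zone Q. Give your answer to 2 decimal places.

By inclusion–exclusion:
Individual areas: |zone P| = 9, |zone Q| = 32.
|zone P∩zone Q|: x∈[5,7], y∈[5,8] → 2·3 = 6.
|zone P ∪ zone Q| = 41 − 6 = 35.00.

35.00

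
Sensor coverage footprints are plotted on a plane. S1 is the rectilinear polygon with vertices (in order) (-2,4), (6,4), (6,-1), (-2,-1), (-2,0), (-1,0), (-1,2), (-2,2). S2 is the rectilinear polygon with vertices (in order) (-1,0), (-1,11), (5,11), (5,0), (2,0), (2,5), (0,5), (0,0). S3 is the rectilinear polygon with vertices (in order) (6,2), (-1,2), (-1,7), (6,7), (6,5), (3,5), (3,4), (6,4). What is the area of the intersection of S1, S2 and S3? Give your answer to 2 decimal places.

8.00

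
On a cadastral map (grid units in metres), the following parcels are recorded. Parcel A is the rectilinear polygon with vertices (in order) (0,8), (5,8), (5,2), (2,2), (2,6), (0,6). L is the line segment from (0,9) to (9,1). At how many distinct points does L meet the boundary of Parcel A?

The segment meets the boundary at (5,4.556), (1.125,8).

2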